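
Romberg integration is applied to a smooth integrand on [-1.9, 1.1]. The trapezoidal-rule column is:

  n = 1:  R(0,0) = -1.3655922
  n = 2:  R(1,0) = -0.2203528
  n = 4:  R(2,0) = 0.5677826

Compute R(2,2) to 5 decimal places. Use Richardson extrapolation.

0.87510

Richardson extrapolation on the trapezoidal column (denominator 4−1=3):
R(1,1) = -0.2203528 + (-0.2203528 − (-1.3655922))/3 = 0.1613937
R(2,1) = (4·0.5677826 − (-0.2203528)) / 3 = 0.8304944
R(2,2) = 0.8304944 + (0.8304944 − 0.1613937)/15 = 0.8751011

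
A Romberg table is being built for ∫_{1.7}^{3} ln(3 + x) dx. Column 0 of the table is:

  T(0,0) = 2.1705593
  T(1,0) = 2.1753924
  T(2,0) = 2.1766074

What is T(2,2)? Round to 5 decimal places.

Richardson extrapolation on the trapezoidal column (denominator 4−1=3):
T(1,1) = (4·2.1753924 − 2.1705593) / 3 = 2.1770034
T(2,1) = 2.1766074 + (2.1766074 − 2.1753924)/3 = 2.1770124
T(2,2) = 2.1770124 + (2.1770124 − 2.1770034)/15 = 2.1770130
(Column j=1 coincides with Simpson's rule on the same nodes.)

2.17701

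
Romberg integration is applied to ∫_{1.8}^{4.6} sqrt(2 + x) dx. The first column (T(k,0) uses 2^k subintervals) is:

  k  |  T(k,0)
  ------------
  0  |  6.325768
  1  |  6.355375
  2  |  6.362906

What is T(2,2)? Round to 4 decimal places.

6.3654

Richardson extrapolation on the trapezoidal column (denominator 4−1=3):
T(1,1) = (4·6.355375 − 6.325768) / 3 = 6.365244
T(2,1) = 6.362906 + (6.362906 − 6.355375)/3 = 6.365416
T(2,2) = (16·6.365416 − 6.365244) / 15 = 6.365427
(Column j=1 coincides with Simpson's rule on the same nodes.)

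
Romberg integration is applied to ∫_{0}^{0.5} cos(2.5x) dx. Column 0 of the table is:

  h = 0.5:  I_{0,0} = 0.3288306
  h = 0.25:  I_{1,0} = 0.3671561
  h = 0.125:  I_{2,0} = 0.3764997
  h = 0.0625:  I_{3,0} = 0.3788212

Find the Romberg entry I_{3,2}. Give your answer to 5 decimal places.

I_{2,1} = (4·0.3764997 − 0.3671561) / 3 = 0.3796142
I_{3,1} = 0.3788212 + (0.3788212 − 0.3764997)/3 = 0.3795950
I_{3,2} = 0.3795950 + (0.3795950 − 0.3796142)/15 = 0.3795937

0.37959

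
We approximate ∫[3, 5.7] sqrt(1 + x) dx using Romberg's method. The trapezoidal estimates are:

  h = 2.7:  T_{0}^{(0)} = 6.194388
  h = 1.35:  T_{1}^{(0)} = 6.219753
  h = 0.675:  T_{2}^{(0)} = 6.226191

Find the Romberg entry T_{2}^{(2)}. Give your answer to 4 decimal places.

Richardson extrapolation on the trapezoidal column (denominator 4−1=3):
T_{1}^{(1)} = (4·6.219753 − 6.194388) / 3 = 6.228208
T_{2}^{(1)} = 6.226191 + (6.226191 − 6.219753)/3 = 6.228337
T_{2}^{(2)} = (16·6.228337 − 6.228208) / 15 = 6.228346

6.2283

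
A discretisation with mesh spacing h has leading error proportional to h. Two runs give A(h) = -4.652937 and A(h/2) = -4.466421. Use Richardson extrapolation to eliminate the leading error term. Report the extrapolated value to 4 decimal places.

-4.2799

Extrapolated value = (2·A(h/2) − A(h)) / (2 − 1)
= (2·(-4.466421) − (-4.652937)) / 1
= -4.279905 / 1 = -4.279905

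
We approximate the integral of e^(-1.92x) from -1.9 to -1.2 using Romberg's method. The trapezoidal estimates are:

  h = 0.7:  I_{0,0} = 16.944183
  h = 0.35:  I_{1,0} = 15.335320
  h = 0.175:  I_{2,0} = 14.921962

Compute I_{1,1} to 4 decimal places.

I_{1,1} = 15.335320 + (15.335320 − 16.944183)/3 = 14.799032

14.7990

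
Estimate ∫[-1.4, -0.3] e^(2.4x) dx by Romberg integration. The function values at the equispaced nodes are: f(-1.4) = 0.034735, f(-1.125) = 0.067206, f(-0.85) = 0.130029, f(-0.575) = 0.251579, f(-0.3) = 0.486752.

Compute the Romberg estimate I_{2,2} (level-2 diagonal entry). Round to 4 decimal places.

0.1884

I_{0,0} (trapezoid, 1 panel, h=1.1000): 0.286818
I_{1,0} (trapezoid, 2 panels, h=0.5500): 0.214925
I_{2,0} (trapezoid, 4 panels, h=0.2750): 0.195128
I_{1,1} = 0.214925 + (0.214925 − 0.286818)/3 = 0.190961
I_{2,1} = 0.195128 + (0.195128 − 0.214925)/3 = 0.188529
I_{2,2} = 0.188529 + (0.188529 − 0.190961)/15 = 0.188367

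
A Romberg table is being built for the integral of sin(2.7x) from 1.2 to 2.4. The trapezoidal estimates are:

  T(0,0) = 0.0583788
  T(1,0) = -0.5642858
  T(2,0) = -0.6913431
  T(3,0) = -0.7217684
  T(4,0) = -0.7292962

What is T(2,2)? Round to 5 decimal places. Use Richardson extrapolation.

T(1,1) = (4·(-0.5642858) − 0.0583788) / 3 = -0.7718407
T(2,1) = (4·(-0.6913431) − (-0.5642858)) / 3 = -0.7336955
T(2,2) = -0.7336955 + (-0.7336955 − (-0.7718407))/15 = -0.7311525

-0.73115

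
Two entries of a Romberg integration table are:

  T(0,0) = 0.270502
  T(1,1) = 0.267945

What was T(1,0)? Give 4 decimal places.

0.2686

From T(1,1) = (4·T(1,0) − T(0,0))/3, solve for T(1,0):
4·T(1,0) = 3·0.267945 + 0.270502 = 1.074337
T(1,0) = 0.268584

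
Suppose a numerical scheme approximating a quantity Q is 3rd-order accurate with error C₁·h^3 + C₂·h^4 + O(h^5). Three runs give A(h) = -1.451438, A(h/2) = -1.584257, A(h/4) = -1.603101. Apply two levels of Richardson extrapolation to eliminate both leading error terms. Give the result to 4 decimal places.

-1.6060

First eliminate the h^3 term (factor 2^3 = 8):
  B₁ = (8·(-1.584257) − (-1.451438))/7 = -1.603231
  B₂ = (8·(-1.603101) − (-1.584257))/7 = -1.605793
Then eliminate the h^4 term (factor 2^4 = 16):
  (16·(-1.605793) − (-1.603231))/15 = -1.605964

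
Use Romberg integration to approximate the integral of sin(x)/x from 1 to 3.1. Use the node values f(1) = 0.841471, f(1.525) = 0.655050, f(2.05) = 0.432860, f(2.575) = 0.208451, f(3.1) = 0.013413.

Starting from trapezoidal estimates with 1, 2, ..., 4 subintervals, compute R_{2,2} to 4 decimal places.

0.9056

R_{0,0} (trapezoid, 1 panel, h=2.1000): 0.897628
R_{1,0} (trapezoid, 2 panels, h=1.0500): 0.903317
R_{2,0} (trapezoid, 4 panels, h=0.5250): 0.904997
R_{1,1} = 0.903317 + (0.903317 − 0.897628)/3 = 0.905213
R_{2,1} = 0.904997 + (0.904997 − 0.903317)/3 = 0.905557
R_{2,2} = 0.905557 + (0.905557 − 0.905213)/15 = 0.905580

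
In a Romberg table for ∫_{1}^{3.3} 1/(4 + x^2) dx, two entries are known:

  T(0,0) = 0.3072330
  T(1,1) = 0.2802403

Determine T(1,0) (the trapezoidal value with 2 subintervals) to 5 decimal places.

From T(1,1) = (4·T(1,0) − T(0,0))/3, solve for T(1,0):
4·T(1,0) = 3·0.2802403 + 0.3072330 = 1.1479539
T(1,0) = 0.2869885

0.28699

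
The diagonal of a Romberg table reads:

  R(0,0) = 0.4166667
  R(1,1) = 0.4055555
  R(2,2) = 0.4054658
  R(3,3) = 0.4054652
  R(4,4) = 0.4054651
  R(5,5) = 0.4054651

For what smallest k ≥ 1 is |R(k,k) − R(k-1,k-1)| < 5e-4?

|R(1,1) − R(0,0)| = 0.0111112 ≥ 5e-4
|R(2,2) − R(1,1)| = 0.0000897 < 5e-4

k = 2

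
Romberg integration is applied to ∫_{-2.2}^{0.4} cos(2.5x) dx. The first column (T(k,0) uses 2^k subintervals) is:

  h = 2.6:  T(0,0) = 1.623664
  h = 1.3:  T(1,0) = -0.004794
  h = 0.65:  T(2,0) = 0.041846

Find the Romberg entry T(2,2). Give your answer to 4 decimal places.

0.0977

Richardson extrapolation on the trapezoidal column (denominator 4−1=3):
T(1,1) = (4·(-0.004794) − 1.623664) / 3 = -0.547613
T(2,1) = (4·0.041846 − (-0.004794)) / 3 = 0.057393
T(2,2) = 0.057393 + (0.057393 − (-0.547613))/15 = 0.097727
(Column j=1 coincides with Simpson's rule on the same nodes.)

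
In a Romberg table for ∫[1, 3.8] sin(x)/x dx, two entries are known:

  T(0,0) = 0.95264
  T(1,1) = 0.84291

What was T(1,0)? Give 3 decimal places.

0.870

From T(1,1) = (4·T(1,0) − T(0,0))/3, solve for T(1,0):
4·T(1,0) = 3·0.84291 + 0.95264 = 3.48137
T(1,0) = 0.87034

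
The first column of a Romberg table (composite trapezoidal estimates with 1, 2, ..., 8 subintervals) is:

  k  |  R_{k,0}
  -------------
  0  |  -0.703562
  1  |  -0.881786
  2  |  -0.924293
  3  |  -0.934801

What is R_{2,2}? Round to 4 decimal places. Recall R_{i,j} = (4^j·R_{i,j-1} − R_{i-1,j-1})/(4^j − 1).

Richardson extrapolation on the trapezoidal column (denominator 4−1=3):
R_{1,1} = (4·(-0.881786) − (-0.703562)) / 3 = -0.941194
R_{2,1} = -0.924293 + (-0.924293 − (-0.881786))/3 = -0.938462
R_{2,2} = (16·(-0.938462) − (-0.941194)) / 15 = -0.938280

-0.9383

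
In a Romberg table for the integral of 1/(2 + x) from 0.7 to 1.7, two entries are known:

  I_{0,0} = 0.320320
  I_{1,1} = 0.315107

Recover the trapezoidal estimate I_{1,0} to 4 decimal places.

From I_{1,1} = (4·I_{1,0} − I_{0,0})/3, solve for I_{1,0}:
4·I_{1,0} = 3·0.315107 + 0.320320 = 1.265641
I_{1,0} = 0.316410

0.3164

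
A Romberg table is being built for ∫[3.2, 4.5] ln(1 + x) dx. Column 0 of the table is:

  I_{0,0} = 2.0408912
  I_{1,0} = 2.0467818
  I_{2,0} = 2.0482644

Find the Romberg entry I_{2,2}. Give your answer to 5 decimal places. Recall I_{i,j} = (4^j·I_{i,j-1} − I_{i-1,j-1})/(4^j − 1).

I_{1,1} = 2.0467818 + (2.0467818 − 2.0408912)/3 = 2.0487453
I_{2,1} = (4·2.0482644 − 2.0467818) / 3 = 2.0487586
I_{2,2} = (16·2.0487586 − 2.0487453) / 15 = 2.0487595

2.04876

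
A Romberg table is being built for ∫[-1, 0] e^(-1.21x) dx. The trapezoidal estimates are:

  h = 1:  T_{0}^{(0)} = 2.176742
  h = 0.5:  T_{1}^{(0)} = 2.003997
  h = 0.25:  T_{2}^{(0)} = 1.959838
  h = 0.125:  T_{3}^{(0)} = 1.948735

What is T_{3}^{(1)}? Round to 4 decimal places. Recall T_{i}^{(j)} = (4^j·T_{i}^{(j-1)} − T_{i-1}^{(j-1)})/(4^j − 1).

1.9450

T_{3}^{(1)} = 1.948735 + (1.948735 − 1.959838)/3 = 1.945034
(Column j=1 coincides with Simpson's rule on the same nodes.)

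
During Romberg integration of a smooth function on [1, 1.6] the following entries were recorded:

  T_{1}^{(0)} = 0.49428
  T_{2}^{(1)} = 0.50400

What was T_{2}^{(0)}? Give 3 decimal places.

0.502

From T_{2}^{(1)} = (4·T_{2}^{(0)} − T_{1}^{(0)})/3, solve for T_{2}^{(0)}:
4·T_{2}^{(0)} = 3·0.50400 + 0.49428 = 2.00628
T_{2}^{(0)} = 0.50157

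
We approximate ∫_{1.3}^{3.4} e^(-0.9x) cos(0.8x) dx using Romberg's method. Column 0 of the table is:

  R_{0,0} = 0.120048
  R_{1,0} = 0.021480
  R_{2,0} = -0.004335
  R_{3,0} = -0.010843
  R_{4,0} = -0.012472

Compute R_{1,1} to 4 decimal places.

R_{1,1} = (4·0.021480 − 0.120048) / 3 = -0.011376

-0.0114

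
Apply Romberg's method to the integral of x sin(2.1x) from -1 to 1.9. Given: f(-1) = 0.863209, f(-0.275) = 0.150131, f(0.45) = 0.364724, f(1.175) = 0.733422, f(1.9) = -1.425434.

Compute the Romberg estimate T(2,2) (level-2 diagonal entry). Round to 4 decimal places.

0.9253

T(0,0) (trapezoid, 1 panel, h=2.9000): -0.815226
T(1,0) (trapezoid, 2 panels, h=1.4500): 0.121237
T(2,0) (trapezoid, 4 panels, h=0.7250): 0.701194
T(1,1) = 0.121237 + (0.121237 − (-0.815226))/3 = 0.433391
T(2,1) = 0.701194 + (0.701194 − 0.121237)/3 = 0.894513
T(2,2) = 0.894513 + (0.894513 − 0.433391)/15 = 0.925254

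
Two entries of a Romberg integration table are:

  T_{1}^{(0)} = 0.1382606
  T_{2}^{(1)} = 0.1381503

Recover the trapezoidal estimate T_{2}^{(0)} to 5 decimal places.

0.13818

From T_{2}^{(1)} = (4·T_{2}^{(0)} − T_{1}^{(0)})/3, solve for T_{2}^{(0)}:
4·T_{2}^{(0)} = 3·0.1381503 + 0.1382606 = 0.5527115
T_{2}^{(0)} = 0.1381779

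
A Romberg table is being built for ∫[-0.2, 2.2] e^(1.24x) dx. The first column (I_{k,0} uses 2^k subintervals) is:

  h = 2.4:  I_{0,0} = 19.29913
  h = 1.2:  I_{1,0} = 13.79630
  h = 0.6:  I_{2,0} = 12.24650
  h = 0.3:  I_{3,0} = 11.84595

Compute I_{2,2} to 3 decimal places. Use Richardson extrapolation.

11.714

Richardson extrapolation on the trapezoidal column (denominator 4−1=3):
I_{1,1} = 13.79630 + (13.79630 − 19.29913)/3 = 11.96202
I_{2,1} = (4·12.24650 − 13.79630) / 3 = 11.72990
I_{2,2} = (16·11.72990 − 11.96202) / 15 = 11.71443
(Column j=1 coincides with Simpson's rule on the same nodes.)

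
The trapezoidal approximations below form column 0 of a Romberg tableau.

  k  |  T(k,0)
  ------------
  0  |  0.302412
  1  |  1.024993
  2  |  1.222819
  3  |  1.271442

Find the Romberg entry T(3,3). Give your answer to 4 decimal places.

1.2875

Richardson extrapolation on the trapezoidal column (denominator 4−1=3):
T(1,1) = 1.024993 + (1.024993 − 0.302412)/3 = 1.265853
T(2,1) = (4·1.222819 − 1.024993) / 3 = 1.288761
T(3,1) = 1.271442 + (1.271442 − 1.222819)/3 = 1.287650
T(2,2) = 1.288761 + (1.288761 − 1.265853)/15 = 1.290288
T(3,2) = 1.287650 + (1.287650 − 1.288761)/15 = 1.287576
T(3,3) = 1.287576 + (1.287576 − 1.290288)/63 = 1.287533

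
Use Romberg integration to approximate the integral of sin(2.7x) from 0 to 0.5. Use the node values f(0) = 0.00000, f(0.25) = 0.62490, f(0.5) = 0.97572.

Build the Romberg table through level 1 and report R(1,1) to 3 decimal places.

0.290

R(0,0) (trapezoid, 1 panel, h=0.5000): 0.24393
R(1,0) (trapezoid, 2 panels, h=0.2500): 0.27819
R(1,1) = 0.27819 + (0.27819 − 0.24393)/3 = 0.28961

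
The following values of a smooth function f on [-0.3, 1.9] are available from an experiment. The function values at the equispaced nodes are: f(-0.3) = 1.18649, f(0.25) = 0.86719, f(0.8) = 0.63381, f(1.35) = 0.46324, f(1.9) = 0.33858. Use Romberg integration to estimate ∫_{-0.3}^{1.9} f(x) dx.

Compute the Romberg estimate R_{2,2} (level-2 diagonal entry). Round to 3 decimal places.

R_{0,0} (trapezoid, 1 panel, h=2.2000): 1.67758
R_{1,0} (trapezoid, 2 panels, h=1.1000): 1.53598
R_{2,0} (trapezoid, 4 panels, h=0.5500): 1.49973
R_{1,1} = 1.53598 + (1.53598 − 1.67758)/3 = 1.48878
R_{2,1} = 1.49973 + (1.49973 − 1.53598)/3 = 1.48765
R_{2,2} = 1.48765 + (1.48765 − 1.48878)/15 = 1.48757

1.488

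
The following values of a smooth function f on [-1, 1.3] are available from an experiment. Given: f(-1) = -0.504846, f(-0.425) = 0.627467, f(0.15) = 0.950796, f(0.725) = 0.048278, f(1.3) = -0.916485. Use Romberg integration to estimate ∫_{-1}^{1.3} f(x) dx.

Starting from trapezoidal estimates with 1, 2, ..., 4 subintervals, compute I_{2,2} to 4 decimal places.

0.5899

I_{0,0} (trapezoid, 1 panel, h=2.3000): -1.634531
I_{1,0} (trapezoid, 2 panels, h=1.1500): 0.276150
I_{2,0} (trapezoid, 4 panels, h=0.5750): 0.526628
I_{1,1} = 0.276150 + (0.276150 − (-1.634531))/3 = 0.913044
I_{2,1} = 0.526628 + (0.526628 − 0.276150)/3 = 0.610121
I_{2,2} = 0.610121 + (0.610121 − 0.913044)/15 = 0.589926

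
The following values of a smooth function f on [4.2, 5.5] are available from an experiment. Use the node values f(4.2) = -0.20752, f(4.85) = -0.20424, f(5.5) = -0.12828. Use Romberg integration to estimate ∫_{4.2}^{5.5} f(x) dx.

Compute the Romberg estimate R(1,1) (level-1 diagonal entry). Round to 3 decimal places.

R(0,0) (trapezoid, 1 panel, h=1.3000): -0.21827
R(1,0) (trapezoid, 2 panels, h=0.6500): -0.24189
R(1,1) = -0.24189 + (-0.24189 − (-0.21827))/3 = -0.24976

-0.250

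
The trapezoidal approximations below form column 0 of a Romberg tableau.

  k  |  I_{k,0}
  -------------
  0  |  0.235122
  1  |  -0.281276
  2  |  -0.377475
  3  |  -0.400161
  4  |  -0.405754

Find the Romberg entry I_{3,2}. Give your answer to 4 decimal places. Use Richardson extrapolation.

Richardson extrapolation on the trapezoidal column (denominator 4−1=3):
I_{2,1} = -0.377475 + (-0.377475 − (-0.281276))/3 = -0.409541
I_{3,1} = -0.400161 + (-0.400161 − (-0.377475))/3 = -0.407723
I_{3,2} = -0.407723 + (-0.407723 − (-0.409541))/15 = -0.407602

-0.4076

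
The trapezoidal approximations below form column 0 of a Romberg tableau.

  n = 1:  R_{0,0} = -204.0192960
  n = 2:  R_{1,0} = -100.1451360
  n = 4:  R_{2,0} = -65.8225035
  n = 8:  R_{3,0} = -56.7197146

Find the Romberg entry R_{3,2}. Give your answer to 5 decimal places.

Richardson extrapolation on the trapezoidal column (denominator 4−1=3):
R_{2,1} = (4·(-65.8225035) − (-100.1451360)) / 3 = -54.3816260
R_{3,1} = (4·(-56.7197146) − (-65.8225035)) / 3 = -53.6854516
R_{3,2} = -53.6854516 + (-53.6854516 − (-54.3816260))/15 = -53.6390400

-53.63904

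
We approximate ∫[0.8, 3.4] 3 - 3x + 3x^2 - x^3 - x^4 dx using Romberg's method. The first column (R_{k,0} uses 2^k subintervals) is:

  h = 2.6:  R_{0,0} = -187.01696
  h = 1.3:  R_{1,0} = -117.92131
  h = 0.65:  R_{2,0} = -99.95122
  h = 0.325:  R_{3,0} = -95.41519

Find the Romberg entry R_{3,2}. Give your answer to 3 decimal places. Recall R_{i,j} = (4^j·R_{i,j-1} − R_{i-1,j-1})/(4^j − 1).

-93.899

Richardson extrapolation on the trapezoidal column (denominator 4−1=3):
R_{2,1} = (4·(-99.95122) − (-117.92131)) / 3 = -93.96119
R_{3,1} = -95.41519 + (-95.41519 − (-99.95122))/3 = -93.90318
R_{3,2} = -93.90318 + (-93.90318 − (-93.96119))/15 = -93.89931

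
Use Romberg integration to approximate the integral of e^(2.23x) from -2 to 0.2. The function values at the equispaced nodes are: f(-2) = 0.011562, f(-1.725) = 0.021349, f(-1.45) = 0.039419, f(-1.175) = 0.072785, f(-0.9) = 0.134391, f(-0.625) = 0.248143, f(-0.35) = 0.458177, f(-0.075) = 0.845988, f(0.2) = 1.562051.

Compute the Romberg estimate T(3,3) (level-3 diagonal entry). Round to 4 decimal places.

T(0,0) (trapezoid, 1 panel, h=2.2000): 1.730974
T(1,0) (trapezoid, 2 panels, h=1.1000): 1.013317
T(2,0) (trapezoid, 4 panels, h=0.5500): 0.780336
T(3,0) (trapezoid, 8 panels, h=0.2750): 0.716941
T(1,1) = 1.013317 + (1.013317 − 1.730974)/3 = 0.774098
T(2,1) = 0.780336 + (0.780336 − 1.013317)/3 = 0.702676
T(3,1) = 0.716941 + (0.716941 − 0.780336)/3 = 0.695809
T(2,2) = 0.702676 + (0.702676 − 0.774098)/15 = 0.697915
T(3,2) = 0.695809 + (0.695809 − 0.702676)/15 = 0.695351
T(3,3) = 0.695351 + (0.695351 − 0.697915)/63 = 0.695310

0.6953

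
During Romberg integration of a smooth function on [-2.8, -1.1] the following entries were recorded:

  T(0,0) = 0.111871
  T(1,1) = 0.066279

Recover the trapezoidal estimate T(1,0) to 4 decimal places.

From T(1,1) = (4·T(1,0) − T(0,0))/3, solve for T(1,0):
4·T(1,0) = 3·0.066279 + 0.111871 = 0.310708
T(1,0) = 0.077677

0.0777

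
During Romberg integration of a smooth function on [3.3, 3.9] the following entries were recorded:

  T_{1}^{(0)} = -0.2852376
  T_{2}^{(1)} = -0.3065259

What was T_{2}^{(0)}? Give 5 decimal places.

-0.30120

From T_{2}^{(1)} = (4·T_{2}^{(0)} − T_{1}^{(0)})/3, solve for T_{2}^{(0)}:
4·T_{2}^{(0)} = 3·(-0.3065259) + (-0.2852376) = -1.2048153
T_{2}^{(0)} = -0.3012038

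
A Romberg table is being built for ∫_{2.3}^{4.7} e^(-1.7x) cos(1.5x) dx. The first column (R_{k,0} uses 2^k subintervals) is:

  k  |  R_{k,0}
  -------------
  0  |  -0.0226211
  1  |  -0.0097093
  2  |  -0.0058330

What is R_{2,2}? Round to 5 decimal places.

Richardson extrapolation on the trapezoidal column (denominator 4−1=3):
R_{1,1} = -0.0097093 + (-0.0097093 − (-0.0226211))/3 = -0.0054054
R_{2,1} = (4·(-0.0058330) − (-0.0097093)) / 3 = -0.0045409
R_{2,2} = -0.0045409 + (-0.0045409 − (-0.0054054))/15 = -0.0044833
(Column j=1 coincides with Simpson's rule on the same nodes.)

-0.00448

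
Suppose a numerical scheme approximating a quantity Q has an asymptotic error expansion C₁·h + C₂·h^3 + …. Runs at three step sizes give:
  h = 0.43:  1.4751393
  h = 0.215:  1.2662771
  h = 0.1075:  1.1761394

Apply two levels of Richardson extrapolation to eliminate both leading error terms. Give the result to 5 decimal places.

First eliminate the h term (factor 2^1 = 2):
  B₁ = (2·1.2662771 − 1.4751393)/1 = 1.0574149
  B₂ = (2·1.1761394 − 1.2662771)/1 = 1.0860017
Then eliminate the h^3 term (factor 2^3 = 8):
  (8·1.0860017 − 1.0574149)/7 = 1.0900855

1.09009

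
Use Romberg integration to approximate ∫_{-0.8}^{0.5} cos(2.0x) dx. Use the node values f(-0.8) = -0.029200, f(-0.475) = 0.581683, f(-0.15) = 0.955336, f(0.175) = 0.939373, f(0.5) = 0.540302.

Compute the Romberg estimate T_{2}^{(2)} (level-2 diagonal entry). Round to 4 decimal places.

T_{0}^{(0)} (trapezoid, 1 panel, h=1.3000): 0.332216
T_{1}^{(0)} (trapezoid, 2 panels, h=0.6500): 0.787077
T_{2}^{(0)} (trapezoid, 4 panels, h=0.3250): 0.887881
T_{1}^{(1)} = 0.787077 + (0.787077 − 0.332216)/3 = 0.938697
T_{2}^{(1)} = 0.887881 + (0.887881 − 0.787077)/3 = 0.921482
T_{2}^{(2)} = 0.921482 + (0.921482 − 0.938697)/15 = 0.920334

0.9203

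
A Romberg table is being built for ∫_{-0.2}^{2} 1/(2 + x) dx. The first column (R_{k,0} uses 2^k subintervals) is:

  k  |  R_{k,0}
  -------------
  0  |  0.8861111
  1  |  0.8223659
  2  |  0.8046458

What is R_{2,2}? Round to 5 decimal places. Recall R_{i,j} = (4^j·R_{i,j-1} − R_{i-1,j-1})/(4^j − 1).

Richardson extrapolation on the trapezoidal column (denominator 4−1=3):
R_{1,1} = 0.8223659 + (0.8223659 − 0.8861111)/3 = 0.8011175
R_{2,1} = 0.8046458 + (0.8046458 − 0.8223659)/3 = 0.7987391
R_{2,2} = 0.7987391 + (0.7987391 − 0.8011175)/15 = 0.7985805

0.79858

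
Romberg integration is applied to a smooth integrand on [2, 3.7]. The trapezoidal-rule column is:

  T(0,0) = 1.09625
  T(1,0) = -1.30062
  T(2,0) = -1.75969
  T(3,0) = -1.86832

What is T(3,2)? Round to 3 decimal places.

-1.904

Richardson extrapolation on the trapezoidal column (denominator 4−1=3):
T(2,1) = (4·(-1.75969) − (-1.30062)) / 3 = -1.91271
T(3,1) = -1.86832 + (-1.86832 − (-1.75969))/3 = -1.90453
T(3,2) = -1.90453 + (-1.90453 − (-1.91271))/15 = -1.90398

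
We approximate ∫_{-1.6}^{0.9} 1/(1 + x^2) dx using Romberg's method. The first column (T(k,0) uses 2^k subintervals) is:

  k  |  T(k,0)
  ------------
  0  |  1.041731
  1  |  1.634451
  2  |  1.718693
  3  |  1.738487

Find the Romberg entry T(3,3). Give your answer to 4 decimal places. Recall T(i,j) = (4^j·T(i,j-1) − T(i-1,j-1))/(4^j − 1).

1.7450

Richardson extrapolation on the trapezoidal column (denominator 4−1=3):
T(1,1) = (4·1.634451 − 1.041731) / 3 = 1.832024
T(2,1) = 1.718693 + (1.718693 − 1.634451)/3 = 1.746774
T(3,1) = (4·1.738487 − 1.718693) / 3 = 1.745085
T(2,2) = 1.746774 + (1.746774 − 1.832024)/15 = 1.741091
T(3,2) = (16·1.745085 − 1.746774) / 15 = 1.744972
T(3,3) = 1.744972 + (1.744972 − 1.741091)/63 = 1.745034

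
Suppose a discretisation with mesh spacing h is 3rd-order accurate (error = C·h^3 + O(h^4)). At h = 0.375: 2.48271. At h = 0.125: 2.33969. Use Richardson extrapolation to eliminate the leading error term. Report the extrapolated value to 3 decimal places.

2.334

The leading error scales as h^3; refining by a factor of 3 reduces it by 3^3 = 27.
Extrapolated value = (27·A(h/3) − A(h)) / (27 − 1)
= (27·2.33969 − 2.48271) / 26
= 60.68892 / 26 = 2.33419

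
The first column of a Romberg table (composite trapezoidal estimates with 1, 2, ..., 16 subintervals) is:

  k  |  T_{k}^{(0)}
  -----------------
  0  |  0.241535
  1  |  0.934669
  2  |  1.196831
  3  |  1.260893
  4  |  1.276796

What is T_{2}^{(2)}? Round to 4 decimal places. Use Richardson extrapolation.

1.2921

Richardson extrapolation on the trapezoidal column (denominator 4−1=3):
T_{1}^{(1)} = 0.934669 + (0.934669 − 0.241535)/3 = 1.165714
T_{2}^{(1)} = (4·1.196831 − 0.934669) / 3 = 1.284218
T_{2}^{(2)} = (16·1.284218 − 1.165714) / 15 = 1.292118
(Column j=1 coincides with Simpson's rule on the same nodes.)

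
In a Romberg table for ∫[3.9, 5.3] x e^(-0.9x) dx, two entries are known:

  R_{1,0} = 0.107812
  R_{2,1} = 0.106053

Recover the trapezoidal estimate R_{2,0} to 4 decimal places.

0.1065

From R_{2,1} = (4·R_{2,0} − R_{1,0})/3, solve for R_{2,0}:
4·R_{2,0} = 3·0.106053 + 0.107812 = 0.425971
R_{2,0} = 0.106493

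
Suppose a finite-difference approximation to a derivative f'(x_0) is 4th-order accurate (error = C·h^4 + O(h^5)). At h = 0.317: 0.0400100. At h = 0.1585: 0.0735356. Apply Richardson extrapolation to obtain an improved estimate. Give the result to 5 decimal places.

Extrapolated value = (16·A(h/2) − A(h)) / (16 − 1)
= (16·0.0735356 − 0.0400100) / 15
= 1.1365596 / 15 = 0.0757706

0.07577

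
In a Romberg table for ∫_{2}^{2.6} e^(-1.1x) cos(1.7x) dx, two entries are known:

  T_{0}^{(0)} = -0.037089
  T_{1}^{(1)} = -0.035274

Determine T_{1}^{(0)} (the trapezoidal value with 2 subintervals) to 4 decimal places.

-0.0357

From T_{1}^{(1)} = (4·T_{1}^{(0)} − T_{0}^{(0)})/3, solve for T_{1}^{(0)}:
4·T_{1}^{(0)} = 3·(-0.035274) + (-0.037089) = -0.142911
T_{1}^{(0)} = -0.035728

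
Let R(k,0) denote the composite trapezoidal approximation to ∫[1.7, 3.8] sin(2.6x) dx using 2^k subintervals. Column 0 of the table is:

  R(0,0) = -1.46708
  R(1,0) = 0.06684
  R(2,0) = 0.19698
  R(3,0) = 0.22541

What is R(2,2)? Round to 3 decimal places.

0.218

Richardson extrapolation on the trapezoidal column (denominator 4−1=3):
R(1,1) = (4·0.06684 − (-1.46708)) / 3 = 0.57815
R(2,1) = (4·0.19698 − 0.06684) / 3 = 0.24036
R(2,2) = 0.24036 + (0.24036 − 0.57815)/15 = 0.21784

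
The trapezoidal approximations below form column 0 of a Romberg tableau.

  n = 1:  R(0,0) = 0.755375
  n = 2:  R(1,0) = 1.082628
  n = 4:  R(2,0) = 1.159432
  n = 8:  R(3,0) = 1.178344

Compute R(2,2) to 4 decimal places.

Richardson extrapolation on the trapezoidal column (denominator 4−1=3):
R(1,1) = (4·1.082628 − 0.755375) / 3 = 1.191712
R(2,1) = (4·1.159432 − 1.082628) / 3 = 1.185033
R(2,2) = (16·1.185033 − 1.191712) / 15 = 1.184588

1.1846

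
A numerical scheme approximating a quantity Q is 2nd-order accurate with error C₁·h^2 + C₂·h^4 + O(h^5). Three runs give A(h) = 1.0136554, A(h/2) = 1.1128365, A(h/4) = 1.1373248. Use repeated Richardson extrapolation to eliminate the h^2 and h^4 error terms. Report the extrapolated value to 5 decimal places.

1.14546

First eliminate the h^2 term (factor 2^2 = 4):
  B₁ = (4·1.1128365 − 1.0136554)/3 = 1.1458969
  B₂ = (4·1.1373248 − 1.1128365)/3 = 1.1454876
Then eliminate the h^4 term (factor 2^4 = 16):
  (16·1.1454876 − 1.1458969)/15 = 1.1454603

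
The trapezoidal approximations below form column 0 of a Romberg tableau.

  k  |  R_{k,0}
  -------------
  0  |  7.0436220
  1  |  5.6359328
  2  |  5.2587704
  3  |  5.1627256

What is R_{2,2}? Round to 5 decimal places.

Richardson extrapolation on the trapezoidal column (denominator 4−1=3):
R_{1,1} = (4·5.6359328 − 7.0436220) / 3 = 5.1667031
R_{2,1} = (4·5.2587704 − 5.6359328) / 3 = 5.1330496
R_{2,2} = 5.1330496 + (5.1330496 − 5.1667031)/15 = 5.1308060

5.13081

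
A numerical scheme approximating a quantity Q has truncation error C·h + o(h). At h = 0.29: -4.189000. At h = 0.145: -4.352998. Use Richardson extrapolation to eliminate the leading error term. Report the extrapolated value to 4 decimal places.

-4.5170

The leading error scales as h; refining by a factor of 2 reduces it by 2^1 = 2.
Extrapolated value = (2·A(h/2) − A(h)) / (2 − 1)
= (2·(-4.352998) − (-4.189000)) / 1
= -4.516996 / 1 = -4.516996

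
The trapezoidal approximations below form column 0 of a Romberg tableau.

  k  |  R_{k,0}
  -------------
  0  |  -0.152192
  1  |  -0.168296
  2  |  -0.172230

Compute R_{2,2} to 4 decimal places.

-0.1735

Richardson extrapolation on the trapezoidal column (denominator 4−1=3):
R_{1,1} = (4·(-0.168296) − (-0.152192)) / 3 = -0.173664
R_{2,1} = (4·(-0.172230) − (-0.168296)) / 3 = -0.173541
R_{2,2} = -0.173541 + (-0.173541 − (-0.173664))/15 = -0.173533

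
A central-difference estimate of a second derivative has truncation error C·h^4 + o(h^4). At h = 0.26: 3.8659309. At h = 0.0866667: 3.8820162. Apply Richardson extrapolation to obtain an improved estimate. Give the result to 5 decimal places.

The leading error scales as h^4; refining by a factor of 3 reduces it by 3^4 = 81.
Extrapolated value = (81·A(h/3) − A(h)) / (81 − 1)
= (81·3.8820162 − 3.8659309) / 80
= 310.5773813 / 80 = 3.8822173

3.88222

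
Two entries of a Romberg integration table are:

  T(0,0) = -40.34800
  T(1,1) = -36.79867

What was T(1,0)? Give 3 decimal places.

-37.686

From T(1,1) = (4·T(1,0) − T(0,0))/3, solve for T(1,0):
4·T(1,0) = 3·(-36.79867) + (-40.34800) = -150.74401
T(1,0) = -37.68600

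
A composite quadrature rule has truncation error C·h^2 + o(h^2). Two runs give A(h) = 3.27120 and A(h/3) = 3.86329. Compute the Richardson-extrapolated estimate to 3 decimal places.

Extrapolated value = (9·A(h/3) − A(h)) / (9 − 1)
= (9·3.86329 − 3.27120) / 8
= 31.49841 / 8 = 3.93730

3.937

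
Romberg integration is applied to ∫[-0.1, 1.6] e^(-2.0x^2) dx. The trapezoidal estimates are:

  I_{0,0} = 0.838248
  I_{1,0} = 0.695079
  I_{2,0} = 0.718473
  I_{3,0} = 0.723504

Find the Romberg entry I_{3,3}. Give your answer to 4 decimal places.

0.7250

Richardson extrapolation on the trapezoidal column (denominator 4−1=3):
I_{1,1} = 0.695079 + (0.695079 − 0.838248)/3 = 0.647356
I_{2,1} = 0.718473 + (0.718473 − 0.695079)/3 = 0.726271
I_{3,1} = 0.723504 + (0.723504 − 0.718473)/3 = 0.725181
I_{2,2} = 0.726271 + (0.726271 − 0.647356)/15 = 0.731532
I_{3,2} = (16·0.725181 − 0.726271) / 15 = 0.725108
I_{3,3} = (64·0.725108 − 0.731532) / 63 = 0.725006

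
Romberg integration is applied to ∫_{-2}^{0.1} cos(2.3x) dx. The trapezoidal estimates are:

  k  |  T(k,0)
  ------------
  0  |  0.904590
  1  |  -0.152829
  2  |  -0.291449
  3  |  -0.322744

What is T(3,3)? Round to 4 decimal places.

Richardson extrapolation on the trapezoidal column (denominator 4−1=3):
T(1,1) = -0.152829 + (-0.152829 − 0.904590)/3 = -0.505302
T(2,1) = -0.291449 + (-0.291449 − (-0.152829))/3 = -0.337656
T(3,1) = (4·(-0.322744) − (-0.291449)) / 3 = -0.333176
T(2,2) = (16·(-0.337656) − (-0.505302)) / 15 = -0.326480
T(3,2) = (16·(-0.333176) − (-0.337656)) / 15 = -0.332877
T(3,3) = (64·(-0.332877) − (-0.326480)) / 63 = -0.332979
(Column j=1 coincides with Simpson's rule on the same nodes.)

-0.3330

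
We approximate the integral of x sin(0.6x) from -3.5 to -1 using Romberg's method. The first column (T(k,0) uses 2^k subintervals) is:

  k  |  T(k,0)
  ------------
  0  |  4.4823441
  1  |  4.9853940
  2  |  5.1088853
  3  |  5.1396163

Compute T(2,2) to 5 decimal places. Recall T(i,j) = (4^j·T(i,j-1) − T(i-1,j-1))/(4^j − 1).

5.14985

Richardson extrapolation on the trapezoidal column (denominator 4−1=3):
T(1,1) = 4.9853940 + (4.9853940 − 4.4823441)/3 = 5.1530773
T(2,1) = 5.1088853 + (5.1088853 − 4.9853940)/3 = 5.1500491
T(2,2) = 5.1500491 + (5.1500491 − 5.1530773)/15 = 5.1498472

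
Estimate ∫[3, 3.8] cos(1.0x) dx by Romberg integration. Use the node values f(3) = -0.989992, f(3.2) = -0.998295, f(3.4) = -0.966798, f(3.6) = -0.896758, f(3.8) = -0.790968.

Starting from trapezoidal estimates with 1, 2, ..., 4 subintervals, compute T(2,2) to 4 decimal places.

T(0,0) (trapezoid, 1 panel, h=0.8000): -0.712384
T(1,0) (trapezoid, 2 panels, h=0.4000): -0.742911
T(2,0) (trapezoid, 4 panels, h=0.2000): -0.750466
T(1,1) = -0.742911 + (-0.742911 − (-0.712384))/3 = -0.753087
T(2,1) = -0.750466 + (-0.750466 − (-0.742911))/3 = -0.752984
T(2,2) = -0.752984 + (-0.752984 − (-0.753087))/15 = -0.752977

-0.7530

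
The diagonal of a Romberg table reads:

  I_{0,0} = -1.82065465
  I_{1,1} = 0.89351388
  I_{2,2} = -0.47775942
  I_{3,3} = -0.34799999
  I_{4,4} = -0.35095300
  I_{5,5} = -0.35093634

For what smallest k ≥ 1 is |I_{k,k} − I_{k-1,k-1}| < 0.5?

k = 3

|I_{1,1} − I_{0,0}| = 2.71416853 ≥ 0.5
|I_{2,2} − I_{1,1}| = 1.37127330 ≥ 0.5
|I_{3,3} − I_{2,2}| = 0.12975943 < 0.5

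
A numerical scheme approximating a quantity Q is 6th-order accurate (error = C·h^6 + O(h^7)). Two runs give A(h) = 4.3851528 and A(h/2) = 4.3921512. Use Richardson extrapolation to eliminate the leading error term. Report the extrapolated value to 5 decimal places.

4.39226

Extrapolated value = (64·A(h/2) − A(h)) / (64 − 1)
= (64·4.3921512 − 4.3851528) / 63
= 276.7125240 / 63 = 4.3922623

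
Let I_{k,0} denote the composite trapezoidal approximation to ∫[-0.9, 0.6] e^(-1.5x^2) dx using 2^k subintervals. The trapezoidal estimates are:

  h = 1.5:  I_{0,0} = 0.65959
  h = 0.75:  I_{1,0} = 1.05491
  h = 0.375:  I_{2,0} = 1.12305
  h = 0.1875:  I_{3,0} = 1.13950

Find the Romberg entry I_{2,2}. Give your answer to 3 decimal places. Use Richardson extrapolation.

1.143

Richardson extrapolation on the trapezoidal column (denominator 4−1=3):
I_{1,1} = 1.05491 + (1.05491 − 0.65959)/3 = 1.18668
I_{2,1} = 1.12305 + (1.12305 − 1.05491)/3 = 1.14576
I_{2,2} = (16·1.14576 − 1.18668) / 15 = 1.14303
(Column j=1 coincides with Simpson's rule on the same nodes.)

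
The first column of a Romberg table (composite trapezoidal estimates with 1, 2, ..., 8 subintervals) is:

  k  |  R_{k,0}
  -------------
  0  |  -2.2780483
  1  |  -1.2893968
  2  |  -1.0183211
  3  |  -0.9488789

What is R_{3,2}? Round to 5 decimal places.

-0.92558

Richardson extrapolation on the trapezoidal column (denominator 4−1=3):
R_{2,1} = -1.0183211 + (-1.0183211 − (-1.2893968))/3 = -0.9279625
R_{3,1} = (4·(-0.9488789) − (-1.0183211)) / 3 = -0.9257315
R_{3,2} = -0.9257315 + (-0.9257315 − (-0.9279625))/15 = -0.9255828
(Column j=1 coincides with Simpson's rule on the same nodes.)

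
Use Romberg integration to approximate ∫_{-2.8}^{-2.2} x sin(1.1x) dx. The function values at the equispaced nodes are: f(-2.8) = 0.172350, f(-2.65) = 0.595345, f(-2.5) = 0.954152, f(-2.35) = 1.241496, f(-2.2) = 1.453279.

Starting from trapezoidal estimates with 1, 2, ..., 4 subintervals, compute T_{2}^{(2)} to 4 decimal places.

0.5441

T_{0}^{(0)} (trapezoid, 1 panel, h=0.6000): 0.487689
T_{1}^{(0)} (trapezoid, 2 panels, h=0.3000): 0.530090
T_{2}^{(0)} (trapezoid, 4 panels, h=0.1500): 0.540571
T_{1}^{(1)} = 0.530090 + (0.530090 − 0.487689)/3 = 0.544224
T_{2}^{(1)} = 0.540571 + (0.540571 − 0.530090)/3 = 0.544065
T_{2}^{(2)} = 0.544065 + (0.544065 − 0.544224)/15 = 0.544054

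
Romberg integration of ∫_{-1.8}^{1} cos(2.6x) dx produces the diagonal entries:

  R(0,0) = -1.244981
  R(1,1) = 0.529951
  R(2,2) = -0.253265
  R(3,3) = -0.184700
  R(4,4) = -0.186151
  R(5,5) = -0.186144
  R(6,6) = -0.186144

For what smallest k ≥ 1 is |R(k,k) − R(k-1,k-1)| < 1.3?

|R(1,1) − R(0,0)| = 1.774932 ≥ 1.3
|R(2,2) − R(1,1)| = 0.783216 < 1.3

k = 2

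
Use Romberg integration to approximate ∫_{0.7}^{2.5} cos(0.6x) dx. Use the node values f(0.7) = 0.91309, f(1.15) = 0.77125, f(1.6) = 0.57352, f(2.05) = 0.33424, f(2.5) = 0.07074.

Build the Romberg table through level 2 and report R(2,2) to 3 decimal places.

R(0,0) (trapezoid, 1 panel, h=1.8000): 0.88545
R(1,0) (trapezoid, 2 panels, h=0.9000): 0.95889
R(2,0) (trapezoid, 4 panels, h=0.4500): 0.97692
R(1,1) = 0.95889 + (0.95889 − 0.88545)/3 = 0.98337
R(2,1) = 0.97692 + (0.97692 − 0.95889)/3 = 0.98293
R(2,2) = 0.98293 + (0.98293 − 0.98337)/15 = 0.98290

0.983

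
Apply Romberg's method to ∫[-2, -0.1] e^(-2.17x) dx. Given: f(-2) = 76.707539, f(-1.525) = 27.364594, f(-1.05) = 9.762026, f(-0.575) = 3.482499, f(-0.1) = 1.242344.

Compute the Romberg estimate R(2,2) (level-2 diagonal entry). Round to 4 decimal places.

R(0,0) (trapezoid, 1 panel, h=1.9000): 74.052389
R(1,0) (trapezoid, 2 panels, h=0.9500): 46.300119
R(2,0) (trapezoid, 4 panels, h=0.4750): 37.802429
R(1,1) = 46.300119 + (46.300119 − 74.052389)/3 = 37.049362
R(2,1) = 37.802429 + (37.802429 − 46.300119)/3 = 34.969866
R(2,2) = 34.969866 + (34.969866 − 37.049362)/15 = 34.831233

34.8312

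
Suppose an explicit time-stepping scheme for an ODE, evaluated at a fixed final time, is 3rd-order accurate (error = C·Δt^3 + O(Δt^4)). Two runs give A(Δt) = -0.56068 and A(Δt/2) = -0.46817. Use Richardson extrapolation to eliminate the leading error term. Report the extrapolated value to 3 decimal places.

The leading error scales as Δt^3; refining by a factor of 2 reduces it by 2^3 = 8.
Extrapolated value = (8·A(Δt/2) − A(Δt)) / (8 − 1)
= (8·(-0.46817) − (-0.56068)) / 7
= -3.18468 / 7 = -0.45495

-0.455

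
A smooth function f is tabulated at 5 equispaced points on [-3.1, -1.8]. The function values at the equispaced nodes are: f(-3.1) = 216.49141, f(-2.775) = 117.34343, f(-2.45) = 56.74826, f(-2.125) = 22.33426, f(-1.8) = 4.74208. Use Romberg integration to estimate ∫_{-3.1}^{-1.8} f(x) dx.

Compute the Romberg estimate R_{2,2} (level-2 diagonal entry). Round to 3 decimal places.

96.768

R_{0,0} (trapezoid, 1 panel, h=1.3000): 143.80177
R_{1,0} (trapezoid, 2 panels, h=0.6500): 108.78725
R_{2,0} (trapezoid, 4 panels, h=0.3250): 99.78888
R_{1,1} = 108.78725 + (108.78725 − 143.80177)/3 = 97.11574
R_{2,1} = 99.78888 + (99.78888 − 108.78725)/3 = 96.78942
R_{2,2} = 96.78942 + (96.78942 − 97.11574)/15 = 96.76767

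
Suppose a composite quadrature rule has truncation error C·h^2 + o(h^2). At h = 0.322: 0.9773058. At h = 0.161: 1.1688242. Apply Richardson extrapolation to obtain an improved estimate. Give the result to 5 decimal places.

Extrapolated value = (4·A(h/2) − A(h)) / (4 − 1)
= (4·1.1688242 − 0.9773058) / 3
= 3.6979910 / 3 = 1.2326637

1.23266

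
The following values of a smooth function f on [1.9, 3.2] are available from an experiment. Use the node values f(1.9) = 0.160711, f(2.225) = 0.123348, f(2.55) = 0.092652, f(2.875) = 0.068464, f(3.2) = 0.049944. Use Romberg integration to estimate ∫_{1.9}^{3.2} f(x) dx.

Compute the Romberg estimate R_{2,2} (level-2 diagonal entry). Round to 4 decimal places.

0.1260

R_{0,0} (trapezoid, 1 panel, h=1.3000): 0.136926
R_{1,0} (trapezoid, 2 panels, h=0.6500): 0.128687
R_{2,0} (trapezoid, 4 panels, h=0.3250): 0.126682
R_{1,1} = 0.128687 + (0.128687 − 0.136926)/3 = 0.125941
R_{2,1} = 0.126682 + (0.126682 − 0.128687)/3 = 0.126014
R_{2,2} = 0.126014 + (0.126014 − 0.125941)/15 = 0.126019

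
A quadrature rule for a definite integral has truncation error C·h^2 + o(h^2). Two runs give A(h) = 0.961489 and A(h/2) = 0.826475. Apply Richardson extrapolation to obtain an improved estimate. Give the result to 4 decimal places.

0.7815

Extrapolated value = (4·A(h/2) − A(h)) / (4 − 1)
= (4·0.826475 − 0.961489) / 3
= 2.344411 / 3 = 0.781470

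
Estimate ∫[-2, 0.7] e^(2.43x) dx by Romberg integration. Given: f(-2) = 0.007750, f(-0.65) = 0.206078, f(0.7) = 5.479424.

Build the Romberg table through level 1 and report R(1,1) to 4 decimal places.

R(0,0) (trapezoid, 1 panel, h=2.7000): 7.407685
R(1,0) (trapezoid, 2 panels, h=1.3500): 3.982048
R(1,1) = 3.982048 + (3.982048 − 7.407685)/3 = 2.840169

2.8402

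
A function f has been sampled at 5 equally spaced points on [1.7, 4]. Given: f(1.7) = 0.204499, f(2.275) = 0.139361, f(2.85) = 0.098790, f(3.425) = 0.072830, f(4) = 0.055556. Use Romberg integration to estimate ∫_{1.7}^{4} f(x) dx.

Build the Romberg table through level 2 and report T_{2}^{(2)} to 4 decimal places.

T_{0}^{(0)} (trapezoid, 1 panel, h=2.3000): 0.299063
T_{1}^{(0)} (trapezoid, 2 panels, h=1.1500): 0.263140
T_{2}^{(0)} (trapezoid, 4 panels, h=0.5750): 0.253580
T_{1}^{(1)} = 0.263140 + (0.263140 − 0.299063)/3 = 0.251166
T_{2}^{(1)} = 0.253580 + (0.253580 − 0.263140)/3 = 0.250393
T_{2}^{(2)} = 0.250393 + (0.250393 − 0.251166)/15 = 0.250341

0.2503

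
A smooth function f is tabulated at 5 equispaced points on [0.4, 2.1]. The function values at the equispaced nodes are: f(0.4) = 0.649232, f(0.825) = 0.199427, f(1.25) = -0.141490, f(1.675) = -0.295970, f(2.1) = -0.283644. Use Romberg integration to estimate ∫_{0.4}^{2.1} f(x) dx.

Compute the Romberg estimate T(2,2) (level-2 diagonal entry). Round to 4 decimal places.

-0.0421

T(0,0) (trapezoid, 1 panel, h=1.7000): 0.310750
T(1,0) (trapezoid, 2 panels, h=0.8500): 0.035108
T(2,0) (trapezoid, 4 panels, h=0.4250): -0.023477
T(1,1) = 0.035108 + (0.035108 − 0.310750)/3 = -0.056773
T(2,1) = -0.023477 + (-0.023477 − 0.035108)/3 = -0.043005
T(2,2) = -0.043005 + (-0.043005 − (-0.056773))/15 = -0.042087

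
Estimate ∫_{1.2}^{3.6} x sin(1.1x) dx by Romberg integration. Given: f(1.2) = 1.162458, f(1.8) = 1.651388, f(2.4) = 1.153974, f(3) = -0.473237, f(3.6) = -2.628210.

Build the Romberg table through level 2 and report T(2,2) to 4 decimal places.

1.1010

T(0,0) (trapezoid, 1 panel, h=2.4000): -1.758902
T(1,0) (trapezoid, 2 panels, h=1.2000): 0.505318
T(2,0) (trapezoid, 4 panels, h=0.6000): 0.959549
T(1,1) = 0.505318 + (0.505318 − (-1.758902))/3 = 1.260058
T(2,1) = 0.959549 + (0.959549 − 0.505318)/3 = 1.110959
T(2,2) = 1.110959 + (1.110959 − 1.260058)/15 = 1.101019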